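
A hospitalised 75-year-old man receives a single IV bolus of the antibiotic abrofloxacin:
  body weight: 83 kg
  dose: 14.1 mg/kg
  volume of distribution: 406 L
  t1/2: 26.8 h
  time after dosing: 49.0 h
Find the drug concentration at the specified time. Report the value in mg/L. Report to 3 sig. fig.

Total dose = 14.1 × 83 = 1170 mg
C₀ = Dose / Vd = 1170 / 406 = 2.882 mg/L
k = ln2 / t½ = 0.693147 / 26.8 = 0.02586 h⁻¹
C = C₀ · e^(−k·t) = 2.882 × e^(−0.02586 × 49.0)
  = 2.882 × 0.2816 = 0.8116 mg/L

0.812 mg/L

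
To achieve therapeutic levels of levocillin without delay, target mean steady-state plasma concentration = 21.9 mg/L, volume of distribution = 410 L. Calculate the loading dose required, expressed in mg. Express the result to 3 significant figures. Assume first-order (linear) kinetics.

8980 mg

LD = Css × Vd = 21.9 × 410 = 8979 mg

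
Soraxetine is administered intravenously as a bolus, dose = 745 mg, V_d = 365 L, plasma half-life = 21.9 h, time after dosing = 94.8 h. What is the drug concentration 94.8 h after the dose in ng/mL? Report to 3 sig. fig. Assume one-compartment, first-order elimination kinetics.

102 ng/mL

C₀ = Dose / Vd = 745.0 / 365 = 2.041 mg/L
k = ln2 / t½ = 0.693147 / 21.9 = 0.03165 h⁻¹
C = C₀ · e^(−k·t) = 2.041 × e^(−0.03165 × 94.8)
  = 2.041 × 0.04977 = 0.1016 mg/L
Convert: 0.1016 mg/L × 1000 = 101.6 ng/mL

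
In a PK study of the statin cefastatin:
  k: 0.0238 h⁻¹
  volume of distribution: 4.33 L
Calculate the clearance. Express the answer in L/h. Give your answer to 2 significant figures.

0.10 L/h

CL = k × Vd = 0.0238 × 4.33 = 0.1031 L/h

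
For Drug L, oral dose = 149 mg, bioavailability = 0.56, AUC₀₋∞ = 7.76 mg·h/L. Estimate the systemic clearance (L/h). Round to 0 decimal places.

11 L/h

CL = F·Dose / AUC = 0.56 × 149 / 7.76 = 10.75 L/h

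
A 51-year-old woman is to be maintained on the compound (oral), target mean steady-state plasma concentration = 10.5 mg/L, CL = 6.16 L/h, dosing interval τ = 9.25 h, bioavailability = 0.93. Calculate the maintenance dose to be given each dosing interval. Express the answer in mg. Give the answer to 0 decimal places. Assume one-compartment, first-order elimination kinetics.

643 mg

At steady state, F × (Dose/τ) = Css × CL.
Dose = Css × CL × τ / F = 10.5 × 6.160 × 9.25 / 0.93 = 643.3 mg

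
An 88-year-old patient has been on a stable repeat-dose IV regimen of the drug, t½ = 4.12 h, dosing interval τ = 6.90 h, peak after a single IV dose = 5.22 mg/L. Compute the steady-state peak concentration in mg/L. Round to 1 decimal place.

k = ln2 / t½ = 0.693147 / 4.12 = 0.1682 h⁻¹
e^(−kτ) = e^(−0.1682 × 6.90) = 0.3133
Accumulation ratio R = 1 / (1 − e^(−kτ)) = 1 / (1 − 0.3133) = 1.456
Steady-state peak = C₀ × R = 5.22 × 1.456 = 7.600 mg/L

7.6 mg/L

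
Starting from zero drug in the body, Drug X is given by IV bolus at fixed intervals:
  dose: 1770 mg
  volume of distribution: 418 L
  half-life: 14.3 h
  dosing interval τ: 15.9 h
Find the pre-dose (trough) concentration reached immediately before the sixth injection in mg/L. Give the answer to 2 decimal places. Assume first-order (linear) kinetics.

3.57 mg/L

C₀ per dose = Dose / Vd = 1770 / 418 = 4.234 mg/L
k = ln2 / t½ = 0.693147 / 14.3 = 0.04847 h⁻¹
Fraction remaining after one interval: r = e^(−kτ) = e^(−0.04847 × 15.9) = 0.4627
Before dose 6, 5 doses have been given (aged 1τ, 2τ, 3τ, 4τ, 5τ).
C_trough = C₀ × (r + r² + … + r^5) = C₀ × r(1−r^5)/(1−r)
        = 4.234 × 0.4627 × (1 − 0.02121) / (1 − 0.4627) = 3.569 mg/L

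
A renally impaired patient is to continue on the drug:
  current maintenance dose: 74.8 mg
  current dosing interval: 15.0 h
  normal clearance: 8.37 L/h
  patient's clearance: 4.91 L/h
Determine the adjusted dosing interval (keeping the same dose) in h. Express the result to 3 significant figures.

To keep the same average steady-state level, dosing rate must scale with clearance.
CL ratio = 4.91 / 8.37 = 0.5866
New interval (same dose) = 15.0 / 0.5866 = 25.57 h

25.6 h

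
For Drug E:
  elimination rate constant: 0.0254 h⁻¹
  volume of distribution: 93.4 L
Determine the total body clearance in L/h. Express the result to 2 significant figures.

2.4 L/h

CL = k × Vd = 0.0254 × 93.4 = 2.372 L/h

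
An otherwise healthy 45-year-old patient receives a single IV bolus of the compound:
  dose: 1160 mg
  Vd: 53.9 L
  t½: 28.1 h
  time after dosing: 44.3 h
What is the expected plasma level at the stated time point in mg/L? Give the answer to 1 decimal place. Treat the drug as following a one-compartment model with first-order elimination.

C₀ = Dose / Vd = 1160 / 53.9 = 21.52 mg/L
k = ln2 / t½ = 0.693147 / 28.1 = 0.02467 h⁻¹
C = C₀ · e^(−k·t) = 21.52 × e^(−0.02467 × 44.3)
  = 21.52 × 0.3352 = 7.214 mg/L

7.2 mg/L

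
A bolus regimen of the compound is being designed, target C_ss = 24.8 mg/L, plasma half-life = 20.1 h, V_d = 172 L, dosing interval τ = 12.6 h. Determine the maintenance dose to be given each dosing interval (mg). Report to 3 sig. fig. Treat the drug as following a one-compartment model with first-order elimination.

k = ln2 / t½ = 0.693147 / 20.1 = 0.03448 h⁻¹
CL = k × Vd = 0.03448 × 172 = 5.931 L/h
At steady state, Dose/τ = Css × CL.
Dose = Css × CL × τ = 24.8 × 5.931 × 12.6 = 1853 mg

1850 mg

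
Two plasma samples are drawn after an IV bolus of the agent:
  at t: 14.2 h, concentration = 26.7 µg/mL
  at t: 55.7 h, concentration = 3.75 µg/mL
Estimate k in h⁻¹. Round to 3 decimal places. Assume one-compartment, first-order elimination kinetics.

0.047 h⁻¹

k = ln(C₁/C₂) / (t₂ − t₁) = ln(26.7/3.75) / (55.7 − 14.2)
  = 1.963 / 41.50 = 0.04730 h⁻¹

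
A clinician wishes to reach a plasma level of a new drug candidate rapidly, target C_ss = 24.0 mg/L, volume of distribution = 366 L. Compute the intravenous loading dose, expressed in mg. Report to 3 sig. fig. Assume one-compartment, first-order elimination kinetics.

LD = Css × Vd = 24.0 × 366 = 8784 mg

8780 mg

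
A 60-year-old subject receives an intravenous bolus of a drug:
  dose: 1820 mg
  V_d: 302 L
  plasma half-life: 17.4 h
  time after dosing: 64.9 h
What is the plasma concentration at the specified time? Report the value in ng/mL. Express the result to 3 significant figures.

C₀ = Dose / Vd = 1820 / 302 = 6.026 mg/L
k = ln2 / t½ = 0.693147 / 17.4 = 0.03984 h⁻¹
C = C₀ · e^(−k·t) = 6.026 × e^(−0.03984 × 64.9)
  = 6.026 × 0.07535 = 0.4541 mg/L
Convert: 0.4541 mg/L × 1000 = 454.1 ng/mL

454 ng/mL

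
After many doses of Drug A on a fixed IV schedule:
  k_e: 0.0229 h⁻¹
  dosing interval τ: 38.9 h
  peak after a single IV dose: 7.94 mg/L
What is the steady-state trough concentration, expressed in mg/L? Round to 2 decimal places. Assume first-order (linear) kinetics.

5.53 mg/L

e^(−kτ) = e^(−0.02290 × 38.9) = 0.4103
Accumulation ratio R = 1 / (1 − e^(−kτ)) = 1 / (1 − 0.4103) = 1.696
Steady-state trough = C₀ × R × e^(−kτ) = 7.94 × 1.696 × 0.4103 = 5.525 mg/L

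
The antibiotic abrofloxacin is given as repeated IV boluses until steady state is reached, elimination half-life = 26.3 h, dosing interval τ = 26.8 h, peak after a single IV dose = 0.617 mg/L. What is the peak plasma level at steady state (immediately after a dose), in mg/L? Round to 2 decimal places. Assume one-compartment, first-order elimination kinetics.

1.22 mg/L

k = ln2 / t½ = 0.693147 / 26.3 = 0.02636 h⁻¹
e^(−kτ) = e^(−0.02636 × 26.8) = 0.4934
Accumulation ratio R = 1 / (1 − e^(−kτ)) = 1 / (1 − 0.4934) = 1.974
Steady-state peak = C₀ × R = 0.617 × 1.974 = 1.218 mg/L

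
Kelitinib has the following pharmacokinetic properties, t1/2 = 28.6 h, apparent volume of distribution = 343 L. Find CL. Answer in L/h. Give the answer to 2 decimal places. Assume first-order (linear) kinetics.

k = ln2 / t½ = 0.693147 / 28.6 = 0.02424 h⁻¹
CL = k × Vd = 0.02424 × 343 = 8.314 L/h

8.31 L/h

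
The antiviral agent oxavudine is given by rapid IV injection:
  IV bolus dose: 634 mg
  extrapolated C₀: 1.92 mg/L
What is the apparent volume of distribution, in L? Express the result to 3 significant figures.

330 L

Vd = Dose / C₀ = 634.0 / 1.92 = 330.2 L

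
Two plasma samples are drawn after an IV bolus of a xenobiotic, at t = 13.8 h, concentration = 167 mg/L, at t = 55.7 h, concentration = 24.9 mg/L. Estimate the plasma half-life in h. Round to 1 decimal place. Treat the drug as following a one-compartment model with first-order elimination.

15.3 h

k = ln(C₁/C₂) / (t₂ − t₁) = ln(167/24.9) / (55.7 − 13.8)
  = 1.903 / 41.90 = 0.04542 h⁻¹
t½ = ln2 / k = 0.693147 / 0.04542 = 15.26 h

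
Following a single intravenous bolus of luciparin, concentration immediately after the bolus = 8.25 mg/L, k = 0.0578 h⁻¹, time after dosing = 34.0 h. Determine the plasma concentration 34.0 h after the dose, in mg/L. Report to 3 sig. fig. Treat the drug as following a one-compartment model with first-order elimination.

1.16 mg/L

C = C₀ · e^(−k·t) = 8.250 × e^(−0.05780 × 34.0)
  = 8.250 × 0.1401 = 1.156 mg/L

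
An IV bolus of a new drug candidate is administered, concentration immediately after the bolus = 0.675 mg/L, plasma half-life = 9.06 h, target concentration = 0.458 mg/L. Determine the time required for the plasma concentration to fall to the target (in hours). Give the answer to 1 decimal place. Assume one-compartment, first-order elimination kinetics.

k = ln2 / t½ = 0.693147 / 9.06 = 0.07651 h⁻¹
t = ln(C₀ / C) / k = ln(0.6750 / 0.458) / 0.07651
  = ln(1.474) / 0.07651 = 0.3880 / 0.07651 = 5.071 h

5.1 h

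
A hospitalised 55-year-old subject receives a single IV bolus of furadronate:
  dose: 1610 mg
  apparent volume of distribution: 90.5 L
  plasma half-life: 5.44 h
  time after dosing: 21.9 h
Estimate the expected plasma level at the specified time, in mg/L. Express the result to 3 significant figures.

C₀ = Dose / Vd = 1610 / 90.5 = 17.79 mg/L
k = ln2 / t½ = 0.693147 / 5.44 = 0.1274 h⁻¹
C = C₀ · e^(−k·t) = 17.79 × e^(−0.1274 × 21.9)
  = 17.79 × 0.06142 = 1.093 mg/L

1.09 mg/L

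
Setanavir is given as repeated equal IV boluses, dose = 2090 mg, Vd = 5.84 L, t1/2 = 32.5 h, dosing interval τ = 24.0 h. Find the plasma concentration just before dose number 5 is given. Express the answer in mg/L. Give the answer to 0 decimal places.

466 mg/L

C₀ per dose = Dose / Vd = 2090 / 5.84 = 357.9 mg/L
k = ln2 / t½ = 0.693147 / 32.5 = 0.02133 h⁻¹
Fraction remaining after one interval: r = e^(−kτ) = e^(−0.02133 × 24.0) = 0.5993
Before dose 5, 4 doses have been given (aged 1τ, 2τ, 3τ, 4τ).
C_trough = C₀ × (r + r² + … + r^4) = C₀ × r(1−r^4)/(1−r)
        = 357.9 × 0.5993 × (1 − 0.1290) / (1 − 0.5993) = 466.2 mg/L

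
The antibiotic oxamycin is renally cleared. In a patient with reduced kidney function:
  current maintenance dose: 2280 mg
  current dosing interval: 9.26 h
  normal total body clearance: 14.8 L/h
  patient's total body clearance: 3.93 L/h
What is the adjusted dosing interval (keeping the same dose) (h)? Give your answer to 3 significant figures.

To keep the same average steady-state level, dosing rate must scale with clearance.
CL ratio = 3.93 / 14.8 = 0.2655
New interval (same dose) = 9.26 / 0.2655 = 34.88 h

34.9 h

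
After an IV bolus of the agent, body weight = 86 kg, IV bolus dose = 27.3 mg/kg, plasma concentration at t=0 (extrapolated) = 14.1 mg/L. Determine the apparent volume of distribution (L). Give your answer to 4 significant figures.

Dose = 27.3 × 86 = 2348 mg
Vd = Dose / C₀ = 2348 / 14.1 = 166.5 L

166.5 L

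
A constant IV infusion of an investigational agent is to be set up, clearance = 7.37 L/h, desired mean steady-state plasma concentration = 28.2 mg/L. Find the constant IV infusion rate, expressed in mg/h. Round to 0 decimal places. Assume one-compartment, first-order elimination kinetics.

208 mg/h

At steady state, infusion rate R₀ = Css × CL = 28.2 × 7.370 = 207.8 mg/h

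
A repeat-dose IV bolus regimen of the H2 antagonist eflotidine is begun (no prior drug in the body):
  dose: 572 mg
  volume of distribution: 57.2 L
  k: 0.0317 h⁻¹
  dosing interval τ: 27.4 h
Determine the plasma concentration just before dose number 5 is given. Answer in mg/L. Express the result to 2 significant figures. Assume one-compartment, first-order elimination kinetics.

C₀ per dose = Dose / Vd = 572 / 57.2 = 10.00 mg/L
Fraction remaining after one interval: r = e^(−kτ) = e^(−0.03170 × 27.4) = 0.4195
Before dose 5, 4 doses have been given (aged 1τ, 2τ, 3τ, 4τ).
C_trough = C₀ × (r + r² + … + r^4) = C₀ × r(1−r^4)/(1−r)
        = 10.00 × 0.4195 × (1 − 0.03097) / (1 − 0.4195) = 7.003 mg/L

7.0 mg/L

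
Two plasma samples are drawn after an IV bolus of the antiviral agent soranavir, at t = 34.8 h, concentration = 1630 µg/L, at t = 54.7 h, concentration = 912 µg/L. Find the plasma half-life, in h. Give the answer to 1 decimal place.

k = ln(C₁/C₂) / (t₂ − t₁) = ln(1630/912) / (54.7 − 34.8)
  = 0.5807 / 19.90 = 0.02918 h⁻¹
t½ = ln2 / k = 0.693147 / 0.02918 = 23.75 h

23.8 h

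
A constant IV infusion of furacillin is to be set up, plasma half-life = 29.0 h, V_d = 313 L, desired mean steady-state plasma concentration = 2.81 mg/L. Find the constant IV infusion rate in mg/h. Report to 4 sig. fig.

21.02 mg/h

k = ln2 / t½ = 0.693147 / 29.0 = 0.02390 h⁻¹
CL = k × Vd = 0.02390 × 313 = 7.481 L/h
At steady state, infusion rate R₀ = Css × CL = 2.81 × 7.481 = 21.02 mg/h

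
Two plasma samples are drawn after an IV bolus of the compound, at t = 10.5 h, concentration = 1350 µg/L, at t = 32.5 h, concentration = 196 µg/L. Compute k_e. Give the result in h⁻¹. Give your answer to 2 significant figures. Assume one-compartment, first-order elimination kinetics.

k = ln(C₁/C₂) / (t₂ − t₁) = ln(1350/196) / (32.5 − 10.5)
  = 1.930 / 22.00 = 0.08773 h⁻¹

0.088 h⁻¹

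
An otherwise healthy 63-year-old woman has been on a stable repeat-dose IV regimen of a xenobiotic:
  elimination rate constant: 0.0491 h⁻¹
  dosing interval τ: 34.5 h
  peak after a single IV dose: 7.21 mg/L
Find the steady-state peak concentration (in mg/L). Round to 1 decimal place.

8.8 mg/L

e^(−kτ) = e^(−0.04910 × 34.5) = 0.1838
Accumulation ratio R = 1 / (1 − e^(−kτ)) = 1 / (1 − 0.1838) = 1.225
Steady-state peak = C₀ × R = 7.21 × 1.225 = 8.832 mg/L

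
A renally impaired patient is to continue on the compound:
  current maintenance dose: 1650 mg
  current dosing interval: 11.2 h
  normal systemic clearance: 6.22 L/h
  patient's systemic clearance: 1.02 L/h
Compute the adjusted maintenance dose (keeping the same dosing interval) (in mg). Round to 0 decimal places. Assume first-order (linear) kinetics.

271 mg

To keep the same average steady-state level, dosing rate must scale with clearance.
CL ratio = 1.02 / 6.22 = 0.1640
New dose (same interval) = 1650 × 0.1640 = 270.6 mg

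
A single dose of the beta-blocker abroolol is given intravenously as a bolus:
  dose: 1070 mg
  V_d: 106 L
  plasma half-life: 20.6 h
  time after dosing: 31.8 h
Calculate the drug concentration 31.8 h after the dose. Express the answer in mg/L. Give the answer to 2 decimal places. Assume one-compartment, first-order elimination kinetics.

C₀ = Dose / Vd = 1070 / 106 = 10.09 mg/L
k = ln2 / t½ = 0.693147 / 20.6 = 0.03365 h⁻¹
C = C₀ · e^(−k·t) = 10.09 × e^(−0.03365 × 31.8)
  = 10.09 × 0.3430 = 3.461 mg/L

3.46 mg/L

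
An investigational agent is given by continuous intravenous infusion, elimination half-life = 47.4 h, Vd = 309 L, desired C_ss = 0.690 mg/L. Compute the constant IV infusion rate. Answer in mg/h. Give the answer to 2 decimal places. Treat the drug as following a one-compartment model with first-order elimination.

k = ln2 / t½ = 0.693147 / 47.4 = 0.01462 h⁻¹
CL = k × Vd = 0.01462 × 309 = 4.518 L/h
At steady state, infusion rate R₀ = Css × CL = 0.690 × 4.518 = 3.117 mg/h

3.12 mg/h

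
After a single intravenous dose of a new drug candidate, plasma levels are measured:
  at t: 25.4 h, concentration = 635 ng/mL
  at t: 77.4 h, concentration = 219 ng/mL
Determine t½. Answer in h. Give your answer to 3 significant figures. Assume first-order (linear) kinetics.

33.9 h

k = ln(C₁/C₂) / (t₂ − t₁) = ln(635/219) / (77.4 − 25.4)
  = 1.065 / 52.00 = 0.02048 h⁻¹
t½ = ln2 / k = 0.693147 / 0.02048 = 33.85 h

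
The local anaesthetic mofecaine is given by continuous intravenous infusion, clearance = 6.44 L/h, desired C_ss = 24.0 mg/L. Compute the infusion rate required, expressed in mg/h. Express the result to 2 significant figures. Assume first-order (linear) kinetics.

At steady state, infusion rate R₀ = Css × CL = 24.0 × 6.440 = 154.6 mg/h

150 mg/h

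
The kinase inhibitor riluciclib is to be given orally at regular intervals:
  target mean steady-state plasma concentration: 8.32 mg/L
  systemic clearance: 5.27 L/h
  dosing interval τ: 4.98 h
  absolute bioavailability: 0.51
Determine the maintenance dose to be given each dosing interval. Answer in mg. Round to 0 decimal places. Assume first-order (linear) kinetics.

At steady state, F × (Dose/τ) = Css × CL.
Dose = Css × CL × τ / F = 8.32 × 5.270 × 4.98 / 0.51 = 428.1 mg

428 mg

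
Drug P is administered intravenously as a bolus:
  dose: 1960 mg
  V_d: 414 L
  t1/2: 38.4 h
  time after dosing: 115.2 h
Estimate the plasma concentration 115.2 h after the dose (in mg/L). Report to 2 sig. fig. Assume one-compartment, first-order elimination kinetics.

0.59 mg/L

C₀ = Dose / Vd = 1960 / 414 = 4.734 mg/L
k = ln2 / t½ = 0.693147 / 38.4 = 0.01805 h⁻¹
t / t½ = 115.2 / 38.4 = 3 half-lives
C = C₀ × (1/2)^3 = 4.734 × 0.1250 = 0.5918 mg/L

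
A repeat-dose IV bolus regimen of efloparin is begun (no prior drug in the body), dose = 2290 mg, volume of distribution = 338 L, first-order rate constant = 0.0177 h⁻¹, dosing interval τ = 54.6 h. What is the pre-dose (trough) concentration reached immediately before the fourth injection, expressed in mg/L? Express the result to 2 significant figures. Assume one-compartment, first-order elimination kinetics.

3.9 mg/L

C₀ per dose = Dose / Vd = 2290 / 338 = 6.775 mg/L
Fraction remaining after one interval: r = e^(−kτ) = e^(−0.01770 × 54.6) = 0.3804
Before dose 4, 3 doses have been given (aged 1τ, 2τ, 3τ).
C_trough = C₀ × (r + r² + … + r^3) = C₀ × r(1−r^3)/(1−r)
        = 6.775 × 0.3804 × (1 − 0.05505) / (1 − 0.3804) = 3.930 mg/L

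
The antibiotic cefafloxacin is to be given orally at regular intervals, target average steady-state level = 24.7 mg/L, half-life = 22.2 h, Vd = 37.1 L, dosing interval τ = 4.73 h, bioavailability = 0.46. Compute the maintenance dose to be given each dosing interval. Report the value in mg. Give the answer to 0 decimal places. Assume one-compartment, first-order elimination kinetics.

294 mg

k = ln2 / t½ = 0.693147 / 22.2 = 0.03122 h⁻¹
CL = k × Vd = 0.03122 × 37.1 = 1.158 L/h
At steady state, F × (Dose/τ) = Css × CL.
Dose = Css × CL × τ / F = 24.7 × 1.158 × 4.73 / 0.46 = 294.1 mg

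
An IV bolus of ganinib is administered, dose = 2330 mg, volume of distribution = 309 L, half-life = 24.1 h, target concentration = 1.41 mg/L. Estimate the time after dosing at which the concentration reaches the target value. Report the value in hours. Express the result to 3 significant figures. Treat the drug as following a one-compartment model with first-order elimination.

58.3 h

C₀ = Dose / Vd = 2330 / 309 = 7.540 mg/L
k = ln2 / t½ = 0.693147 / 24.1 = 0.02876 h⁻¹
t = ln(C₀ / C) / k = ln(7.540 / 1.41) / 0.02876
  = ln(5.348) / 0.02876 = 1.677 / 0.02876 = 58.31 h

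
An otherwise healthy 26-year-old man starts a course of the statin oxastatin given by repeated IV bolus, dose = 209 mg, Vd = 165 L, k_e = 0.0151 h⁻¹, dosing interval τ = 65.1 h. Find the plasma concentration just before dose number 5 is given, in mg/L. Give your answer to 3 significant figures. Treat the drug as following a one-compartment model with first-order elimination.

0.743 mg/L

C₀ per dose = Dose / Vd = 209 / 165 = 1.267 mg/L
Fraction remaining after one interval: r = e^(−kτ) = e^(−0.01510 × 65.1) = 0.3742
Before dose 5, 4 doses have been given (aged 1τ, 2τ, 3τ, 4τ).
C_trough = C₀ × (r + r² + … + r^4) = C₀ × r(1−r^4)/(1−r)
        = 1.267 × 0.3742 × (1 − 0.01961) / (1 − 0.3742) = 0.7428 mg/L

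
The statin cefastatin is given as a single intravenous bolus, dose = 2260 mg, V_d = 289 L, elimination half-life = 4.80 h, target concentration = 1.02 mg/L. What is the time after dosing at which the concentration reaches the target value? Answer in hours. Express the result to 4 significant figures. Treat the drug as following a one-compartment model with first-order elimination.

14.11 h

C₀ = Dose / Vd = 2260 / 289 = 7.820 mg/L
k = ln2 / t½ = 0.693147 / 4.80 = 0.1444 h⁻¹
t = ln(C₀ / C) / k = ln(7.820 / 1.02) / 0.1444
  = ln(7.667) / 0.1444 = 2.037 / 0.1444 = 14.11 h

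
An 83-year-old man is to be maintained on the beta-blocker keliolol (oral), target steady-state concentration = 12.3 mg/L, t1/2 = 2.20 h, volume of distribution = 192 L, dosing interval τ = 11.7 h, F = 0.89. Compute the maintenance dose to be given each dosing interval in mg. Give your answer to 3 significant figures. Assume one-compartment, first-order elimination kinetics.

9780 mg

k = ln2 / t½ = 0.693147 / 2.20 = 0.3151 h⁻¹
CL = k × Vd = 0.3151 × 192 = 60.50 L/h
At steady state, F × (Dose/τ) = Css × CL.
Dose = Css × CL × τ / F = 12.3 × 60.50 × 11.7 / 0.89 = 9783 mg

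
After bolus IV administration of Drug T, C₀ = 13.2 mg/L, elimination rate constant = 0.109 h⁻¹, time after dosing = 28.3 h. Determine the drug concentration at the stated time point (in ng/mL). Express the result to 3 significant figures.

C = C₀ · e^(−k·t) = 13.20 × e^(−0.1090 × 28.3)
  = 13.20 × 0.04574 = 0.6038 mg/L
Convert: 0.6038 mg/L × 1000 = 603.8 ng/mL

604 ng/mL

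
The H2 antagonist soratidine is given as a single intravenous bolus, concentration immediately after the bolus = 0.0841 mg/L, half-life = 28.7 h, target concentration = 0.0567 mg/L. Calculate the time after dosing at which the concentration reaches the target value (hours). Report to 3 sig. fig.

16.3 h

k = ln2 / t½ = 0.693147 / 28.7 = 0.02415 h⁻¹
t = ln(C₀ / C) / k = ln(0.08410 / 0.0567) / 0.02415
  = ln(1.483) / 0.02415 = 0.3941 / 0.02415 = 16.32 h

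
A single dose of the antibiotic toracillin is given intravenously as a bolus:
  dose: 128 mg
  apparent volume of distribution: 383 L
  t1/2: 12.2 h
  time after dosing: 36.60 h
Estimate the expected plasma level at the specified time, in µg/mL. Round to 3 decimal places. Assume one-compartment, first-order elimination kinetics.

0.042 µg/mL

C₀ = Dose / Vd = 128.0 / 383 = 0.3342 mg/L
k = ln2 / t½ = 0.693147 / 12.2 = 0.05682 h⁻¹
t / t½ = 36.60 / 12.2 = 3 half-lives
C = C₀ × (1/2)^3 = 0.3342 × 0.1250 = 0.04178 mg/L
(0.04178 mg/L = 0.04178 µg/mL)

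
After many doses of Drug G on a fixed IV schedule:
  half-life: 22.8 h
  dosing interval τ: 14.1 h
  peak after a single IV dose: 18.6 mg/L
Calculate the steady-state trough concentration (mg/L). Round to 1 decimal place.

k = ln2 / t½ = 0.693147 / 22.8 = 0.03040 h⁻¹
e^(−kτ) = e^(−0.03040 × 14.1) = 0.6514
Accumulation ratio R = 1 / (1 − e^(−kτ)) = 1 / (1 − 0.6514) = 2.869
Steady-state trough = C₀ × R × e^(−kτ) = 18.6 × 2.869 × 0.6514 = 34.76 mg/L

34.8 mg/L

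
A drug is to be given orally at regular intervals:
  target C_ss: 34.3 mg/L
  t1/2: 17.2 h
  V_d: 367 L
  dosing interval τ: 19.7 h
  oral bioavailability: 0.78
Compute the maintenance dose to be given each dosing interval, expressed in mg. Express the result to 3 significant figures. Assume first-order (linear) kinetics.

k = ln2 / t½ = 0.693147 / 17.2 = 0.04030 h⁻¹
CL = k × Vd = 0.04030 × 367 = 14.79 L/h
At steady state, F × (Dose/τ) = Css × CL.
Dose = Css × CL × τ / F = 34.3 × 14.79 × 19.7 / 0.78 = 12810 mg

12800 mg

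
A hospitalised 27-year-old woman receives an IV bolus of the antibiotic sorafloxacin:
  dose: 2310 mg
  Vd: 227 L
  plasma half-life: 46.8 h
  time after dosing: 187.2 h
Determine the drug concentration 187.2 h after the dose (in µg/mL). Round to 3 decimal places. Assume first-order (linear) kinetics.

C₀ = Dose / Vd = 2310 / 227 = 10.18 mg/L
k = ln2 / t½ = 0.693147 / 46.8 = 0.01481 h⁻¹
t / t½ = 187.2 / 46.8 = 4 half-lives
C = C₀ × (1/2)^4 = 10.18 × 0.06250 = 0.6363 mg/L
(0.6363 mg/L = 0.6363 µg/mL)

0.636 µg/mL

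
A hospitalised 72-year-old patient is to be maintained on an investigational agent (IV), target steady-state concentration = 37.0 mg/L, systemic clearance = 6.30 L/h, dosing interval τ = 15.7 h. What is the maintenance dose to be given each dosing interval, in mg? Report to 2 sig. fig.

At steady state, Dose/τ = Css × CL.
Dose = Css × CL × τ = 37.0 × 6.300 × 15.7 = 3660 mg

3700 mg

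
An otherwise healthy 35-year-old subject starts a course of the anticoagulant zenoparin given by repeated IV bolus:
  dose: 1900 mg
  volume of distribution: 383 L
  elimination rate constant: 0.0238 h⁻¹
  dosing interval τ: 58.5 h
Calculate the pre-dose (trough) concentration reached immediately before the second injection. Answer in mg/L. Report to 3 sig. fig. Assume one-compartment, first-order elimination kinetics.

C₀ per dose = Dose / Vd = 1900 / 383 = 4.961 mg/L
Fraction remaining after one interval: r = e^(−kτ) = e^(−0.02380 × 58.5) = 0.2485
Before dose 2, 1 dose has been given (aged 1τ).
C_trough = C₀ × r = 4.961 × 0.2485 = 1.233 mg/L

1.23 mg/L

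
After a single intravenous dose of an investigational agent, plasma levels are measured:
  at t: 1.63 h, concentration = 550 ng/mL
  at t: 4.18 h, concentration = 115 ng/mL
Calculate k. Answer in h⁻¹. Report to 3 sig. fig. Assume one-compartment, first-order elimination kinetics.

0.614 h⁻¹

k = ln(C₁/C₂) / (t₂ − t₁) = ln(550/115) / (4.18 − 1.63)
  = 1.565 / 2.550 = 0.6137 h⁻¹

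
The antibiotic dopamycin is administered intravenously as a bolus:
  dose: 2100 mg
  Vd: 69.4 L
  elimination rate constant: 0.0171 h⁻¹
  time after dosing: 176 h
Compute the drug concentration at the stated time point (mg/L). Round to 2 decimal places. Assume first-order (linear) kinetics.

1.49 mg/L

C₀ = Dose / Vd = 2100 / 69.4 = 30.26 mg/L
C = C₀ · e^(−k·t) = 30.26 × e^(−0.01710 × 176)
  = 30.26 × 0.04931 = 1.492 mg/L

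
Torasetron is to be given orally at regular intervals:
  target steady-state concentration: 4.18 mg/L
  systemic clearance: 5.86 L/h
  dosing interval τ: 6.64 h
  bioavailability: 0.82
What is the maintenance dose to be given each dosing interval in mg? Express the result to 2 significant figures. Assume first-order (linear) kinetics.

At steady state, F × (Dose/τ) = Css × CL.
Dose = Css × CL × τ / F = 4.18 × 5.860 × 6.64 / 0.82 = 198.3 mg

200 mg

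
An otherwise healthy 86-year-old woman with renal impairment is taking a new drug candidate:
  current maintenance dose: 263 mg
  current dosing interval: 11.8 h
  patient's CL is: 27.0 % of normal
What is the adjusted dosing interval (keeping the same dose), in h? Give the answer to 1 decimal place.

43.7 h

To keep the same average steady-state level, dosing rate must scale with clearance.
CL ratio = 27.0 / 100 = 0.2700
New interval (same dose) = 11.8 / 0.2700 = 43.70 h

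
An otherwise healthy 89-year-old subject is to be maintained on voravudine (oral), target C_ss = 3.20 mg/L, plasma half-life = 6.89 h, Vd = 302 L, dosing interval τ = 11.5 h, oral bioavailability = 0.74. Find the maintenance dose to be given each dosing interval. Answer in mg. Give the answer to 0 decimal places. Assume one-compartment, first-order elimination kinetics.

1511 mg

k = ln2 / t½ = 0.693147 / 6.89 = 0.1006 h⁻¹
CL = k × Vd = 0.1006 × 302 = 30.38 L/h
At steady state, F × (Dose/τ) = Css × CL.
Dose = Css × CL × τ / F = 3.20 × 30.38 × 11.5 / 0.74 = 1511 mg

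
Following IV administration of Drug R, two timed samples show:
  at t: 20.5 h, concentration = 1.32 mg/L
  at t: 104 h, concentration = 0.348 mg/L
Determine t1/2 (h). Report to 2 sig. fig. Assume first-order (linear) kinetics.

43 h

k = ln(C₁/C₂) / (t₂ − t₁) = ln(1.32/0.348) / (104 − 20.5)
  = 1.333 / 83.50 = 0.01596 h⁻¹
t½ = ln2 / k = 0.693147 / 0.01596 = 43.43 h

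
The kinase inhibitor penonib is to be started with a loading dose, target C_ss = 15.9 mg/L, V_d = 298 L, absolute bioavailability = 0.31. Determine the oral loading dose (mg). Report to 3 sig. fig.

LD = Css × Vd / F = 15.9 × 298 / 0.31 = 15280 mg

15300 mg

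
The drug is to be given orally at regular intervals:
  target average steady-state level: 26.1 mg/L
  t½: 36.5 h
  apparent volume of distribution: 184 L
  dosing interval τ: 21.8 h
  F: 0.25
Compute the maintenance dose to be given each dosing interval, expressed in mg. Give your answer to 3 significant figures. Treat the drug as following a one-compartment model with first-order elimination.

k = ln2 / t½ = 0.693147 / 36.5 = 0.01899 h⁻¹
CL = k × Vd = 0.01899 × 184 = 3.494 L/h
At steady state, F × (Dose/τ) = Css × CL.
Dose = Css × CL × τ / F = 26.1 × 3.494 × 21.8 / 0.25 = 7952 mg

7950 mg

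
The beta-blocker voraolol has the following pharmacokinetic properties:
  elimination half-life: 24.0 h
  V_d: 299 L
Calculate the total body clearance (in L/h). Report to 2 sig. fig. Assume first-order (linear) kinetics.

8.6 L/h

k = ln2 / t½ = 0.693147 / 24.0 = 0.02888 h⁻¹
CL = k × Vd = 0.02888 × 299 = 8.635 L/h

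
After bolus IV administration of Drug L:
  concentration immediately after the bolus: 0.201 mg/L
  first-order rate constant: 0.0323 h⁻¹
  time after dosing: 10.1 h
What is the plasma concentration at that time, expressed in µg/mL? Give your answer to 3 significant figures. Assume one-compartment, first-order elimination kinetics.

C = C₀ · e^(−k·t) = 0.2010 × e^(−0.03230 × 10.1)
  = 0.2010 × 0.7216 = 0.1450 mg/L
(0.1450 mg/L = 0.1450 µg/mL)

0.145 µg/mL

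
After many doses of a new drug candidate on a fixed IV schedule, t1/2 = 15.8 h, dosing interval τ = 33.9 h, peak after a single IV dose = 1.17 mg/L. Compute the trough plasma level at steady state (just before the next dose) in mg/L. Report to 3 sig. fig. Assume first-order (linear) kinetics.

k = ln2 / t½ = 0.693147 / 15.8 = 0.04387 h⁻¹
e^(−kτ) = e^(−0.04387 × 33.9) = 0.2260
Accumulation ratio R = 1 / (1 − e^(−kτ)) = 1 / (1 − 0.2260) = 1.292
Steady-state trough = C₀ × R × e^(−kτ) = 1.17 × 1.292 × 0.2260 = 0.3416 mg/L

0.342 mg/L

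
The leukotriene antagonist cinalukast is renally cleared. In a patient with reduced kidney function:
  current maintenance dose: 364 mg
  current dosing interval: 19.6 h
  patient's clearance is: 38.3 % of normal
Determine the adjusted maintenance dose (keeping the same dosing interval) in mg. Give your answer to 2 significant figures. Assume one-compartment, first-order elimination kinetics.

140 mg

To keep the same average steady-state level, dosing rate must scale with clearance.
CL ratio = 38.3 / 100 = 0.3830
New dose (same interval) = 364 × 0.3830 = 139.4 mg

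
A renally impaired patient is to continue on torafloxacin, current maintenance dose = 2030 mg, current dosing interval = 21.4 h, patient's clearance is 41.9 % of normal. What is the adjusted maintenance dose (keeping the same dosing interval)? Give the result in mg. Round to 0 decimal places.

To keep the same average steady-state level, dosing rate must scale with clearance.
CL ratio = 41.9 / 100 = 0.4190
New dose (same interval) = 2030 × 0.4190 = 850.6 mg

851 mg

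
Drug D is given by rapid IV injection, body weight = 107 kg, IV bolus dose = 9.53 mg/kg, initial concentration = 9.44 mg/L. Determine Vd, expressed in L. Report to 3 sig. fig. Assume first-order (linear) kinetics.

108 L

Dose = 9.53 × 107 = 1020 mg
Vd = Dose / C₀ = 1020 / 9.44 = 108.1 L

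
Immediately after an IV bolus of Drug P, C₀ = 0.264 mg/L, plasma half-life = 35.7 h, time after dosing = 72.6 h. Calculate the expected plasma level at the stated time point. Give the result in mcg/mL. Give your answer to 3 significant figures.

0.0645 mcg/mL

k = ln2 / t½ = 0.693147 / 35.7 = 0.01942 h⁻¹
C = C₀ · e^(−k·t) = 0.2640 × e^(−0.01942 × 72.6)
  = 0.2640 × 0.2442 = 0.06447 mg/L
(0.06447 mg/L = 0.06447 mcg/mL)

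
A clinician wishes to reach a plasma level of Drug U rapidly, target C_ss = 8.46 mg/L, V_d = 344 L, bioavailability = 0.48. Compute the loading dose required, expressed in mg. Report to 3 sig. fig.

LD = Css × Vd / F = 8.46 × 344 / 0.48 = 6063 mg

6060 mg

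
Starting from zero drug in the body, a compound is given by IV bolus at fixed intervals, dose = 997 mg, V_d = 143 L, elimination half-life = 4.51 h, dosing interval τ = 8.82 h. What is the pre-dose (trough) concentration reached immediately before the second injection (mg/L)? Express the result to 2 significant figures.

1.8 mg/L

C₀ per dose = Dose / Vd = 997 / 143 = 6.972 mg/L
k = ln2 / t½ = 0.693147 / 4.51 = 0.1537 h⁻¹
Fraction remaining after one interval: r = e^(−kτ) = e^(−0.1537 × 8.82) = 0.2578
Before dose 2, 1 dose has been given (aged 1τ).
C_trough = C₀ × r = 6.972 × 0.2578 = 1.797 mg/L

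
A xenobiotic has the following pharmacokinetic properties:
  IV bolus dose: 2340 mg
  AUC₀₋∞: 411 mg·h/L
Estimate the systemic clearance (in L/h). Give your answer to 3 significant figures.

CL = Dose / AUC = 2340 / 411 = 5.693 L/h

5.69 L/h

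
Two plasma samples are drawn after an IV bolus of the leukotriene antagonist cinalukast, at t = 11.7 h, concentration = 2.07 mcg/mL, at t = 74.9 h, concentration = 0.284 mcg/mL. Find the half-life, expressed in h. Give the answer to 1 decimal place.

k = ln(C₁/C₂) / (t₂ − t₁) = ln(2.07/0.284) / (74.9 − 11.7)
  = 1.986 / 63.20 = 0.03142 h⁻¹
t½ = ln2 / k = 0.693147 / 0.03142 = 22.06 h

22.1 h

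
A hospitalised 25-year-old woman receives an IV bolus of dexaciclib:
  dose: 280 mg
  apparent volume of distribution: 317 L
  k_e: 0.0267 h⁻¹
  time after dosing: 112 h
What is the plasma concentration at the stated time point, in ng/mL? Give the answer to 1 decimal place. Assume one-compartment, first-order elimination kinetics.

C₀ = Dose / Vd = 280.0 / 317 = 0.8833 mg/L
C = C₀ · e^(−k·t) = 0.8833 × e^(−0.02670 × 112)
  = 0.8833 × 0.05027 = 0.04440 mg/L
Convert: 0.04440 mg/L × 1000 = 44.40 ng/mL

44.4 ng/mL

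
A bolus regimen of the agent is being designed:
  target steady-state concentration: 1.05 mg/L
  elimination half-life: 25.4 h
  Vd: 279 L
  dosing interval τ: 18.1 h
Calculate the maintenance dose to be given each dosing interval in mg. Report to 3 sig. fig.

145 mg

k = ln2 / t½ = 0.693147 / 25.4 = 0.02729 h⁻¹
CL = k × Vd = 0.02729 × 279 = 7.614 L/h
At steady state, Dose/τ = Css × CL.
Dose = Css × CL × τ = 1.05 × 7.614 × 18.1 = 144.7 mg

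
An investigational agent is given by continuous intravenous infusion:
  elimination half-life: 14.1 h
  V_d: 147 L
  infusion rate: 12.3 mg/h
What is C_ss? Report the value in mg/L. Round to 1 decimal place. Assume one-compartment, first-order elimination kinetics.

k = ln2 / t½ = 0.693147 / 14.1 = 0.04916 h⁻¹
CL = k × Vd = 0.04916 × 147 = 7.227 L/h
At steady state Css = R₀ / CL = 12.3 / 7.227 = 1.702 mg/L

1.7 mg/L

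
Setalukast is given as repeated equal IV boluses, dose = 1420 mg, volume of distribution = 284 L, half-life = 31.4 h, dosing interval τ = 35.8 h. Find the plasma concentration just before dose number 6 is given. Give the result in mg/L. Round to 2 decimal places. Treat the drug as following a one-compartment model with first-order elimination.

C₀ per dose = Dose / Vd = 1420 / 284 = 5.000 mg/L
k = ln2 / t½ = 0.693147 / 31.4 = 0.02207 h⁻¹
Fraction remaining after one interval: r = e^(−kτ) = e^(−0.02207 × 35.8) = 0.4538
Before dose 6, 5 doses have been given (aged 1τ, 2τ, 3τ, 4τ, 5τ).
C_trough = C₀ × (r + r² + … + r^5) = C₀ × r(1−r^5)/(1−r)
        = 5.000 × 0.4538 × (1 − 0.01925) / (1 − 0.4538) = 4.074 mg/L

4.07 mg/L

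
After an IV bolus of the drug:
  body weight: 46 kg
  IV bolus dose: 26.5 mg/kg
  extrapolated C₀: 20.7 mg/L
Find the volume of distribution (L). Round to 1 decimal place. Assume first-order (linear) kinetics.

58.9 L

Dose = 26.5 × 46 = 1219 mg
Vd = Dose / C₀ = 1219 / 20.7 = 58.89 L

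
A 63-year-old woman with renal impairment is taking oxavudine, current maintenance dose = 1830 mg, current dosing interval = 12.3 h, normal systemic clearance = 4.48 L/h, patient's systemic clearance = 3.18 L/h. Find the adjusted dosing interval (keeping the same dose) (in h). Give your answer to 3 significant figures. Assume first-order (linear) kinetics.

17.3 h

To keep the same average steady-state level, dosing rate must scale with clearance.
CL ratio = 3.18 / 4.48 = 0.7098
New interval (same dose) = 12.3 / 0.7098 = 17.33 h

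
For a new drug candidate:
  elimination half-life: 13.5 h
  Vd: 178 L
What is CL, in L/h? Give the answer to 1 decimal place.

k = ln2 / t½ = 0.693147 / 13.5 = 0.05134 h⁻¹
CL = k × Vd = 0.05134 × 178 = 9.139 L/h

9.1 L/h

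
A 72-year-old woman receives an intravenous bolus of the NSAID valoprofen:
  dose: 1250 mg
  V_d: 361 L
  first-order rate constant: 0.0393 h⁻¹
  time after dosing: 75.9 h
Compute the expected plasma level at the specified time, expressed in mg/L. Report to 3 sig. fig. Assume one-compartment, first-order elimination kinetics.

C₀ = Dose / Vd = 1250 / 361 = 3.463 mg/L
C = C₀ · e^(−k·t) = 3.463 × e^(−0.03930 × 75.9)
  = 3.463 × 0.05065 = 0.1754 mg/L

0.175 mg/L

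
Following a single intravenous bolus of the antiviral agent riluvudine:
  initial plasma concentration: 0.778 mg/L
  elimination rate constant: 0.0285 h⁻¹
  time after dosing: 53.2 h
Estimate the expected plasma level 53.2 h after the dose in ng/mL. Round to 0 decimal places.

C = C₀ · e^(−k·t) = 0.7780 × e^(−0.02850 × 53.2)
  = 0.7780 × 0.2195 = 0.1708 mg/L
Convert: 0.1708 mg/L × 1000 = 170.8 ng/mL

171 ng/mL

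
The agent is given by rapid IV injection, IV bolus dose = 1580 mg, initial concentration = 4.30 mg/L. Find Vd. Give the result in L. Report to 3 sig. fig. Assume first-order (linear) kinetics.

367 L

Vd = Dose / C₀ = 1580 / 4.30 = 367.4 L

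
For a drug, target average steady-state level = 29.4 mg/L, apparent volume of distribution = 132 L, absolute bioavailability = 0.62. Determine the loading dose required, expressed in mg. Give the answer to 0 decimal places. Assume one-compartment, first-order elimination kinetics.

6259 mg

LD = Css × Vd / F = 29.4 × 132 / 0.62 = 6259 mg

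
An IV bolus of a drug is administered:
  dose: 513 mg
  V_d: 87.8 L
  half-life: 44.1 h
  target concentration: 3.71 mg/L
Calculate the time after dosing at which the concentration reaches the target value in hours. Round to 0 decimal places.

C₀ = Dose / Vd = 513.0 / 87.8 = 5.843 mg/L
k = ln2 / t½ = 0.693147 / 44.1 = 0.01572 h⁻¹
t = ln(C₀ / C) / k = ln(5.843 / 3.71) / 0.01572
  = ln(1.575) / 0.01572 = 0.4543 / 0.01572 = 28.90 h

29 h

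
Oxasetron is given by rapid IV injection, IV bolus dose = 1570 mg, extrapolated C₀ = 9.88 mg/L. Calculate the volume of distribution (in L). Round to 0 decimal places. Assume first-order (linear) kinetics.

159 L

Vd = Dose / C₀ = 1570 / 9.88 = 158.9 L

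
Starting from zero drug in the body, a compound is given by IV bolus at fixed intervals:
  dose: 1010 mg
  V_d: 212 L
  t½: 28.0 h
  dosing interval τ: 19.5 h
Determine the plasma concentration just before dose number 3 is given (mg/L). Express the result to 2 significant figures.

C₀ per dose = Dose / Vd = 1010 / 212 = 4.764 mg/L
k = ln2 / t½ = 0.693147 / 28.0 = 0.02476 h⁻¹
Fraction remaining after one interval: r = e^(−kτ) = e^(−0.02476 × 19.5) = 0.6170
Before dose 3, 2 doses have been given (aged 1τ, 2τ).
C_trough = C₀ × (r + r²) = 4.764 × (0.6170 + 0.3807) = 4.753 mg/L

4.8 mg/L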